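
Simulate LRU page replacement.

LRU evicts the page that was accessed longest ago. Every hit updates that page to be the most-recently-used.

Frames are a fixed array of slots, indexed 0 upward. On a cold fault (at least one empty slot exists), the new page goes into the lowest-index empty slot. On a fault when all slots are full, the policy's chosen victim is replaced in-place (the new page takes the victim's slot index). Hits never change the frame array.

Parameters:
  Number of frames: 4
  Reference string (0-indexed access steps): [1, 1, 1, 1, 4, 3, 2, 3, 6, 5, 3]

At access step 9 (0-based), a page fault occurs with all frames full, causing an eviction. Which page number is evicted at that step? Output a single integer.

Answer: 4

Derivation:
Step 0: ref 1 -> FAULT, frames=[1,-,-,-]
Step 1: ref 1 -> HIT, frames=[1,-,-,-]
Step 2: ref 1 -> HIT, frames=[1,-,-,-]
Step 3: ref 1 -> HIT, frames=[1,-,-,-]
Step 4: ref 4 -> FAULT, frames=[1,4,-,-]
Step 5: ref 3 -> FAULT, frames=[1,4,3,-]
Step 6: ref 2 -> FAULT, frames=[1,4,3,2]
Step 7: ref 3 -> HIT, frames=[1,4,3,2]
Step 8: ref 6 -> FAULT, evict 1, frames=[6,4,3,2]
Step 9: ref 5 -> FAULT, evict 4, frames=[6,5,3,2]
At step 9: evicted page 4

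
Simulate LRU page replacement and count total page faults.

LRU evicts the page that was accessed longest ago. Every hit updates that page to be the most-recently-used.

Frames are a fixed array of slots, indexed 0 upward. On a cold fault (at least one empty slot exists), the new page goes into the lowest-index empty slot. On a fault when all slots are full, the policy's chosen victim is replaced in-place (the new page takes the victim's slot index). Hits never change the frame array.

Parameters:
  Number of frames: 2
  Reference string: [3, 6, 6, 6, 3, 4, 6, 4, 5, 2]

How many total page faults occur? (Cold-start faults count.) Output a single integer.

Answer: 6

Derivation:
Step 0: ref 3 → FAULT, frames=[3,-]
Step 1: ref 6 → FAULT, frames=[3,6]
Step 2: ref 6 → HIT, frames=[3,6]
Step 3: ref 6 → HIT, frames=[3,6]
Step 4: ref 3 → HIT, frames=[3,6]
Step 5: ref 4 → FAULT (evict 6), frames=[3,4]
Step 6: ref 6 → FAULT (evict 3), frames=[6,4]
Step 7: ref 4 → HIT, frames=[6,4]
Step 8: ref 5 → FAULT (evict 6), frames=[5,4]
Step 9: ref 2 → FAULT (evict 4), frames=[5,2]
Total faults: 6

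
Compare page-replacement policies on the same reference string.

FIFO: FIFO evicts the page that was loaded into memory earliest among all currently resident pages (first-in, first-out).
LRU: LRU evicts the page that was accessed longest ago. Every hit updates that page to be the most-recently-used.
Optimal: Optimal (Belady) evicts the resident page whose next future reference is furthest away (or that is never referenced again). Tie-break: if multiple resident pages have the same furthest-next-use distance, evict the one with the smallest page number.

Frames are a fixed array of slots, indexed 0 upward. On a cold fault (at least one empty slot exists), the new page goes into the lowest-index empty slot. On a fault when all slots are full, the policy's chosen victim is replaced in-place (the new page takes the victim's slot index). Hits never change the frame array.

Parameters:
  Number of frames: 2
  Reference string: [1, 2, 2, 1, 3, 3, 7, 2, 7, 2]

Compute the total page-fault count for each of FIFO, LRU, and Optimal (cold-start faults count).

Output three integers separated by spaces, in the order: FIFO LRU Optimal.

Answer: 5 5 4

Derivation:
--- FIFO ---
  step 0: ref 1 -> FAULT, frames=[1,-] (faults so far: 1)
  step 1: ref 2 -> FAULT, frames=[1,2] (faults so far: 2)
  step 2: ref 2 -> HIT, frames=[1,2] (faults so far: 2)
  step 3: ref 1 -> HIT, frames=[1,2] (faults so far: 2)
  step 4: ref 3 -> FAULT, evict 1, frames=[3,2] (faults so far: 3)
  step 5: ref 3 -> HIT, frames=[3,2] (faults so far: 3)
  step 6: ref 7 -> FAULT, evict 2, frames=[3,7] (faults so far: 4)
  step 7: ref 2 -> FAULT, evict 3, frames=[2,7] (faults so far: 5)
  step 8: ref 7 -> HIT, frames=[2,7] (faults so far: 5)
  step 9: ref 2 -> HIT, frames=[2,7] (faults so far: 5)
  FIFO total faults: 5
--- LRU ---
  step 0: ref 1 -> FAULT, frames=[1,-] (faults so far: 1)
  step 1: ref 2 -> FAULT, frames=[1,2] (faults so far: 2)
  step 2: ref 2 -> HIT, frames=[1,2] (faults so far: 2)
  step 3: ref 1 -> HIT, frames=[1,2] (faults so far: 2)
  step 4: ref 3 -> FAULT, evict 2, frames=[1,3] (faults so far: 3)
  step 5: ref 3 -> HIT, frames=[1,3] (faults so far: 3)
  step 6: ref 7 -> FAULT, evict 1, frames=[7,3] (faults so far: 4)
  step 7: ref 2 -> FAULT, evict 3, frames=[7,2] (faults so far: 5)
  step 8: ref 7 -> HIT, frames=[7,2] (faults so far: 5)
  step 9: ref 2 -> HIT, frames=[7,2] (faults so far: 5)
  LRU total faults: 5
--- Optimal ---
  step 0: ref 1 -> FAULT, frames=[1,-] (faults so far: 1)
  step 1: ref 2 -> FAULT, frames=[1,2] (faults so far: 2)
  step 2: ref 2 -> HIT, frames=[1,2] (faults so far: 2)
  step 3: ref 1 -> HIT, frames=[1,2] (faults so far: 2)
  step 4: ref 3 -> FAULT, evict 1, frames=[3,2] (faults so far: 3)
  step 5: ref 3 -> HIT, frames=[3,2] (faults so far: 3)
  step 6: ref 7 -> FAULT, evict 3, frames=[7,2] (faults so far: 4)
  step 7: ref 2 -> HIT, frames=[7,2] (faults so far: 4)
  step 8: ref 7 -> HIT, frames=[7,2] (faults so far: 4)
  step 9: ref 2 -> HIT, frames=[7,2] (faults so far: 4)
  Optimal total faults: 4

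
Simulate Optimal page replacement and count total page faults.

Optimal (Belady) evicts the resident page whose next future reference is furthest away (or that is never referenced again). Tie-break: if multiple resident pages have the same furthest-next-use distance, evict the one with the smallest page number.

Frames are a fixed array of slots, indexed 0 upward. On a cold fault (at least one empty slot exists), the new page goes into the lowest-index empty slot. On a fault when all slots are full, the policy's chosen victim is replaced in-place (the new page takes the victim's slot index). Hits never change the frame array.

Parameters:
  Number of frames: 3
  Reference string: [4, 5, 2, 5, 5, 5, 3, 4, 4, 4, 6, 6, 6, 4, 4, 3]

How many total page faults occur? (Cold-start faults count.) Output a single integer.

Answer: 5

Derivation:
Step 0: ref 4 → FAULT, frames=[4,-,-]
Step 1: ref 5 → FAULT, frames=[4,5,-]
Step 2: ref 2 → FAULT, frames=[4,5,2]
Step 3: ref 5 → HIT, frames=[4,5,2]
Step 4: ref 5 → HIT, frames=[4,5,2]
Step 5: ref 5 → HIT, frames=[4,5,2]
Step 6: ref 3 → FAULT (evict 2), frames=[4,5,3]
Step 7: ref 4 → HIT, frames=[4,5,3]
Step 8: ref 4 → HIT, frames=[4,5,3]
Step 9: ref 4 → HIT, frames=[4,5,3]
Step 10: ref 6 → FAULT (evict 5), frames=[4,6,3]
Step 11: ref 6 → HIT, frames=[4,6,3]
Step 12: ref 6 → HIT, frames=[4,6,3]
Step 13: ref 4 → HIT, frames=[4,6,3]
Step 14: ref 4 → HIT, frames=[4,6,3]
Step 15: ref 3 → HIT, frames=[4,6,3]
Total faults: 5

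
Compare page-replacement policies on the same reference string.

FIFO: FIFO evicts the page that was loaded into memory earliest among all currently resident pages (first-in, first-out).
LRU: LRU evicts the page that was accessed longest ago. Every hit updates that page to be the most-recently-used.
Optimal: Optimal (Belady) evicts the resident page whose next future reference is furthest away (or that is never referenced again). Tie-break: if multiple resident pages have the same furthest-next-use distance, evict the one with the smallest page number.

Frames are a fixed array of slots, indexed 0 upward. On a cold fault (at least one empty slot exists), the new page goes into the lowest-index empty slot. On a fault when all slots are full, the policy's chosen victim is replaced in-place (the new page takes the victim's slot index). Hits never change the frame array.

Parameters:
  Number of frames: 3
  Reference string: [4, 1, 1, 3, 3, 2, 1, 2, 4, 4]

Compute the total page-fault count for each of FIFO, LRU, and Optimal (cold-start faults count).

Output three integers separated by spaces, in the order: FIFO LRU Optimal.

--- FIFO ---
  step 0: ref 4 -> FAULT, frames=[4,-,-] (faults so far: 1)
  step 1: ref 1 -> FAULT, frames=[4,1,-] (faults so far: 2)
  step 2: ref 1 -> HIT, frames=[4,1,-] (faults so far: 2)
  step 3: ref 3 -> FAULT, frames=[4,1,3] (faults so far: 3)
  step 4: ref 3 -> HIT, frames=[4,1,3] (faults so far: 3)
  step 5: ref 2 -> FAULT, evict 4, frames=[2,1,3] (faults so far: 4)
  step 6: ref 1 -> HIT, frames=[2,1,3] (faults so far: 4)
  step 7: ref 2 -> HIT, frames=[2,1,3] (faults so far: 4)
  step 8: ref 4 -> FAULT, evict 1, frames=[2,4,3] (faults so far: 5)
  step 9: ref 4 -> HIT, frames=[2,4,3] (faults so far: 5)
  FIFO total faults: 5
--- LRU ---
  step 0: ref 4 -> FAULT, frames=[4,-,-] (faults so far: 1)
  step 1: ref 1 -> FAULT, frames=[4,1,-] (faults so far: 2)
  step 2: ref 1 -> HIT, frames=[4,1,-] (faults so far: 2)
  step 3: ref 3 -> FAULT, frames=[4,1,3] (faults so far: 3)
  step 4: ref 3 -> HIT, frames=[4,1,3] (faults so far: 3)
  step 5: ref 2 -> FAULT, evict 4, frames=[2,1,3] (faults so far: 4)
  step 6: ref 1 -> HIT, frames=[2,1,3] (faults so far: 4)
  step 7: ref 2 -> HIT, frames=[2,1,3] (faults so far: 4)
  step 8: ref 4 -> FAULT, evict 3, frames=[2,1,4] (faults so far: 5)
  step 9: ref 4 -> HIT, frames=[2,1,4] (faults so far: 5)
  LRU total faults: 5
--- Optimal ---
  step 0: ref 4 -> FAULT, frames=[4,-,-] (faults so far: 1)
  step 1: ref 1 -> FAULT, frames=[4,1,-] (faults so far: 2)
  step 2: ref 1 -> HIT, frames=[4,1,-] (faults so far: 2)
  step 3: ref 3 -> FAULT, frames=[4,1,3] (faults so far: 3)
  step 4: ref 3 -> HIT, frames=[4,1,3] (faults so far: 3)
  step 5: ref 2 -> FAULT, evict 3, frames=[4,1,2] (faults so far: 4)
  step 6: ref 1 -> HIT, frames=[4,1,2] (faults so far: 4)
  step 7: ref 2 -> HIT, frames=[4,1,2] (faults so far: 4)
  step 8: ref 4 -> HIT, frames=[4,1,2] (faults so far: 4)
  step 9: ref 4 -> HIT, frames=[4,1,2] (faults so far: 4)
  Optimal total faults: 4

Answer: 5 5 4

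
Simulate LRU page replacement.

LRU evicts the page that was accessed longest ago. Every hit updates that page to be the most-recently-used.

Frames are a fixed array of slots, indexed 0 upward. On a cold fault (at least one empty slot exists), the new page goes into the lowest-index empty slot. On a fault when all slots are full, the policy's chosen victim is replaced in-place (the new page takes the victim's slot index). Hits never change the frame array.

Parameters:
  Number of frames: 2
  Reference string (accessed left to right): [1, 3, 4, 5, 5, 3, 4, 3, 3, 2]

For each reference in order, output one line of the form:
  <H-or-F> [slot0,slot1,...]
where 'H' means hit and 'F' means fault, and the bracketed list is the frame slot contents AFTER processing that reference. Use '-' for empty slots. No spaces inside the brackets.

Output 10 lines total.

F [1,-]
F [1,3]
F [4,3]
F [4,5]
H [4,5]
F [3,5]
F [3,4]
H [3,4]
H [3,4]
F [3,2]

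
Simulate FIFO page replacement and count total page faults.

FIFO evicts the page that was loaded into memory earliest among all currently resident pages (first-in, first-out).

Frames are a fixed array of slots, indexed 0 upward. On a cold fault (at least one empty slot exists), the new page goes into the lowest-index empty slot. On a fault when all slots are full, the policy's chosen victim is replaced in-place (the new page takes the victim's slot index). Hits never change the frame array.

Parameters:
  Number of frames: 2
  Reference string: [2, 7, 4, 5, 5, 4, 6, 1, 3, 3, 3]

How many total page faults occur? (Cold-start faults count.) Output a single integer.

Answer: 7

Derivation:
Step 0: ref 2 → FAULT, frames=[2,-]
Step 1: ref 7 → FAULT, frames=[2,7]
Step 2: ref 4 → FAULT (evict 2), frames=[4,7]
Step 3: ref 5 → FAULT (evict 7), frames=[4,5]
Step 4: ref 5 → HIT, frames=[4,5]
Step 5: ref 4 → HIT, frames=[4,5]
Step 6: ref 6 → FAULT (evict 4), frames=[6,5]
Step 7: ref 1 → FAULT (evict 5), frames=[6,1]
Step 8: ref 3 → FAULT (evict 6), frames=[3,1]
Step 9: ref 3 → HIT, frames=[3,1]
Step 10: ref 3 → HIT, frames=[3,1]
Total faults: 7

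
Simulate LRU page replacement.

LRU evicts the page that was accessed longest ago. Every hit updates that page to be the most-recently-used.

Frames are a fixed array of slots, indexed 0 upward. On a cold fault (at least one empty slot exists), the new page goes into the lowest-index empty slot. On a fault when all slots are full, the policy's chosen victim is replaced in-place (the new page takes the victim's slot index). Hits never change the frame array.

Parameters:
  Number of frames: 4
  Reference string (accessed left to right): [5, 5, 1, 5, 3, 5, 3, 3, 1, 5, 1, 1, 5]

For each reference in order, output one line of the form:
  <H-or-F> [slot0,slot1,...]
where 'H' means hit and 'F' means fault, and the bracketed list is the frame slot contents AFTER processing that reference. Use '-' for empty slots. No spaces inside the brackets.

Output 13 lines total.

F [5,-,-,-]
H [5,-,-,-]
F [5,1,-,-]
H [5,1,-,-]
F [5,1,3,-]
H [5,1,3,-]
H [5,1,3,-]
H [5,1,3,-]
H [5,1,3,-]
H [5,1,3,-]
H [5,1,3,-]
H [5,1,3,-]
H [5,1,3,-]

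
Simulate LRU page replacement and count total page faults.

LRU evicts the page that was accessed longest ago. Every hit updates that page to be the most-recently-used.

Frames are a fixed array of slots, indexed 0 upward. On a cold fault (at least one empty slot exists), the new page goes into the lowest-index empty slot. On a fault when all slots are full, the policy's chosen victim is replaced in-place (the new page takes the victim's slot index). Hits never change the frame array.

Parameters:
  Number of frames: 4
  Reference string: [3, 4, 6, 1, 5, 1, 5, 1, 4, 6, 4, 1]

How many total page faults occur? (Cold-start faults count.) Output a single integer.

Step 0: ref 3 → FAULT, frames=[3,-,-,-]
Step 1: ref 4 → FAULT, frames=[3,4,-,-]
Step 2: ref 6 → FAULT, frames=[3,4,6,-]
Step 3: ref 1 → FAULT, frames=[3,4,6,1]
Step 4: ref 5 → FAULT (evict 3), frames=[5,4,6,1]
Step 5: ref 1 → HIT, frames=[5,4,6,1]
Step 6: ref 5 → HIT, frames=[5,4,6,1]
Step 7: ref 1 → HIT, frames=[5,4,6,1]
Step 8: ref 4 → HIT, frames=[5,4,6,1]
Step 9: ref 6 → HIT, frames=[5,4,6,1]
Step 10: ref 4 → HIT, frames=[5,4,6,1]
Step 11: ref 1 → HIT, frames=[5,4,6,1]
Total faults: 5

Answer: 5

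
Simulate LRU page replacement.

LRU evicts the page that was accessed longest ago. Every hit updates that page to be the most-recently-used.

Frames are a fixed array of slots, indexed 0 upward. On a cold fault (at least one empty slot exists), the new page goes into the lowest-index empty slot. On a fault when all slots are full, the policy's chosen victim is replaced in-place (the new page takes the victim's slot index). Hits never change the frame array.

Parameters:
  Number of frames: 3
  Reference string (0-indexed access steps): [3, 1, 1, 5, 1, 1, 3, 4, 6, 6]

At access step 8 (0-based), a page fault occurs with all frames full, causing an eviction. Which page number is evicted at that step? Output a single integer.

Step 0: ref 3 -> FAULT, frames=[3,-,-]
Step 1: ref 1 -> FAULT, frames=[3,1,-]
Step 2: ref 1 -> HIT, frames=[3,1,-]
Step 3: ref 5 -> FAULT, frames=[3,1,5]
Step 4: ref 1 -> HIT, frames=[3,1,5]
Step 5: ref 1 -> HIT, frames=[3,1,5]
Step 6: ref 3 -> HIT, frames=[3,1,5]
Step 7: ref 4 -> FAULT, evict 5, frames=[3,1,4]
Step 8: ref 6 -> FAULT, evict 1, frames=[3,6,4]
At step 8: evicted page 1

Answer: 1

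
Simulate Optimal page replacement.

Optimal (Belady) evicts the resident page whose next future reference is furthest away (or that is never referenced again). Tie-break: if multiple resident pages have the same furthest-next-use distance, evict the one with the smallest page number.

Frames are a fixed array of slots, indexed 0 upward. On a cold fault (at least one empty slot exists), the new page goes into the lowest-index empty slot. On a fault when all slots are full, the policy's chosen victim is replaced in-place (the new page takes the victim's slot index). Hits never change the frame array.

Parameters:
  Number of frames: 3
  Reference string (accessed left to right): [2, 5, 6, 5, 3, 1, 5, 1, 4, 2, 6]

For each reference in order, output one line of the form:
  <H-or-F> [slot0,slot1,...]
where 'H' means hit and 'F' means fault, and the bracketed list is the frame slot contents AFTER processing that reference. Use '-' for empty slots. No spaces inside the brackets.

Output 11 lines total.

F [2,-,-]
F [2,5,-]
F [2,5,6]
H [2,5,6]
F [2,5,3]
F [2,5,1]
H [2,5,1]
H [2,5,1]
F [2,5,4]
H [2,5,4]
F [6,5,4]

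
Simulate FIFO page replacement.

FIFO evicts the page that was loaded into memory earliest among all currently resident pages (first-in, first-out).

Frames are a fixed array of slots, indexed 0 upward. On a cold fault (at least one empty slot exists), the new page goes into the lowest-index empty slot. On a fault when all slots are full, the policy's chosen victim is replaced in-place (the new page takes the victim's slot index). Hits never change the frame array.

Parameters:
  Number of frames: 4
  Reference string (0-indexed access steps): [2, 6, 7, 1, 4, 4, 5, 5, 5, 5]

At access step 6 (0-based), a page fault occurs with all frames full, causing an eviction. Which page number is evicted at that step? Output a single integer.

Step 0: ref 2 -> FAULT, frames=[2,-,-,-]
Step 1: ref 6 -> FAULT, frames=[2,6,-,-]
Step 2: ref 7 -> FAULT, frames=[2,6,7,-]
Step 3: ref 1 -> FAULT, frames=[2,6,7,1]
Step 4: ref 4 -> FAULT, evict 2, frames=[4,6,7,1]
Step 5: ref 4 -> HIT, frames=[4,6,7,1]
Step 6: ref 5 -> FAULT, evict 6, frames=[4,5,7,1]
At step 6: evicted page 6

Answer: 6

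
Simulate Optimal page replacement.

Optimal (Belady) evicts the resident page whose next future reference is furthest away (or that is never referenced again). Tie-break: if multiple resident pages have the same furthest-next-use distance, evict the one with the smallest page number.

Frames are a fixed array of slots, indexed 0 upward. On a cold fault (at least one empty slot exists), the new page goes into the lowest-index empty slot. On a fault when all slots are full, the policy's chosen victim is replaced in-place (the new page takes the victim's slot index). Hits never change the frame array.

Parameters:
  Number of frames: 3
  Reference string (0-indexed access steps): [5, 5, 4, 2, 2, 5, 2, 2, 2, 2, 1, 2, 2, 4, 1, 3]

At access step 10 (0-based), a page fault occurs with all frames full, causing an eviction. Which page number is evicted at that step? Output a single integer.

Answer: 5

Derivation:
Step 0: ref 5 -> FAULT, frames=[5,-,-]
Step 1: ref 5 -> HIT, frames=[5,-,-]
Step 2: ref 4 -> FAULT, frames=[5,4,-]
Step 3: ref 2 -> FAULT, frames=[5,4,2]
Step 4: ref 2 -> HIT, frames=[5,4,2]
Step 5: ref 5 -> HIT, frames=[5,4,2]
Step 6: ref 2 -> HIT, frames=[5,4,2]
Step 7: ref 2 -> HIT, frames=[5,4,2]
Step 8: ref 2 -> HIT, frames=[5,4,2]
Step 9: ref 2 -> HIT, frames=[5,4,2]
Step 10: ref 1 -> FAULT, evict 5, frames=[1,4,2]
At step 10: evicted page 5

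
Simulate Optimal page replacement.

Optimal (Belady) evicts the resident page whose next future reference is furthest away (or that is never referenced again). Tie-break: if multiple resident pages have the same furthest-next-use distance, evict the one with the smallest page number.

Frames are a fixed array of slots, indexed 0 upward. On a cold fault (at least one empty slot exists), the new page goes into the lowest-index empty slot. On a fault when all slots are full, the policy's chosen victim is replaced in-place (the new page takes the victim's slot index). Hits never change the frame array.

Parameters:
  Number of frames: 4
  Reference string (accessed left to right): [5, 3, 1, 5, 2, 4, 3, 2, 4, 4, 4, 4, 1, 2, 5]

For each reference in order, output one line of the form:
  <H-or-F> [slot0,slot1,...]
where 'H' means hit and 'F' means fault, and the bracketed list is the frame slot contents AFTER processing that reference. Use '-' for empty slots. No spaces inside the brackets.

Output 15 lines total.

F [5,-,-,-]
F [5,3,-,-]
F [5,3,1,-]
H [5,3,1,-]
F [5,3,1,2]
F [4,3,1,2]
H [4,3,1,2]
H [4,3,1,2]
H [4,3,1,2]
H [4,3,1,2]
H [4,3,1,2]
H [4,3,1,2]
H [4,3,1,2]
H [4,3,1,2]
F [4,3,5,2]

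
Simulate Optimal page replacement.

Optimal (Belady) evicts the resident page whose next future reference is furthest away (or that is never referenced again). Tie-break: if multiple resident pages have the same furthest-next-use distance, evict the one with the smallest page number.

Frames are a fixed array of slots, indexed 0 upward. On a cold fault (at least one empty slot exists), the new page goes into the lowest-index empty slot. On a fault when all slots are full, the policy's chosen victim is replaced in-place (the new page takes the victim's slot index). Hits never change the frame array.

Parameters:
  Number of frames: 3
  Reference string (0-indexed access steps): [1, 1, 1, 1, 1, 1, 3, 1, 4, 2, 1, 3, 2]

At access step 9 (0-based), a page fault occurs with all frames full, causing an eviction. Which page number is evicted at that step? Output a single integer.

Step 0: ref 1 -> FAULT, frames=[1,-,-]
Step 1: ref 1 -> HIT, frames=[1,-,-]
Step 2: ref 1 -> HIT, frames=[1,-,-]
Step 3: ref 1 -> HIT, frames=[1,-,-]
Step 4: ref 1 -> HIT, frames=[1,-,-]
Step 5: ref 1 -> HIT, frames=[1,-,-]
Step 6: ref 3 -> FAULT, frames=[1,3,-]
Step 7: ref 1 -> HIT, frames=[1,3,-]
Step 8: ref 4 -> FAULT, frames=[1,3,4]
Step 9: ref 2 -> FAULT, evict 4, frames=[1,3,2]
At step 9: evicted page 4

Answer: 4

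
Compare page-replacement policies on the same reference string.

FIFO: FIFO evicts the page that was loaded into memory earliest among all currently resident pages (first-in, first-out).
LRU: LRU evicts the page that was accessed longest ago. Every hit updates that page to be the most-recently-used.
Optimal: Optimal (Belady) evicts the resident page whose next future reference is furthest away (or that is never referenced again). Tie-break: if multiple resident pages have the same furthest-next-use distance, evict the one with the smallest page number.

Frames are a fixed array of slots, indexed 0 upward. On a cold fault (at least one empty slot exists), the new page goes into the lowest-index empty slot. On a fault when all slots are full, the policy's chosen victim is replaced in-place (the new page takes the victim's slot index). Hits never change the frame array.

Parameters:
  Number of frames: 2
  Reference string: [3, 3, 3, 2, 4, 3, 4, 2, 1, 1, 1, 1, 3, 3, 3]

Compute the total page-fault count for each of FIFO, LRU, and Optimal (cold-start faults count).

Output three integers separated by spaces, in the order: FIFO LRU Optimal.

--- FIFO ---
  step 0: ref 3 -> FAULT, frames=[3,-] (faults so far: 1)
  step 1: ref 3 -> HIT, frames=[3,-] (faults so far: 1)
  step 2: ref 3 -> HIT, frames=[3,-] (faults so far: 1)
  step 3: ref 2 -> FAULT, frames=[3,2] (faults so far: 2)
  step 4: ref 4 -> FAULT, evict 3, frames=[4,2] (faults so far: 3)
  step 5: ref 3 -> FAULT, evict 2, frames=[4,3] (faults so far: 4)
  step 6: ref 4 -> HIT, frames=[4,3] (faults so far: 4)
  step 7: ref 2 -> FAULT, evict 4, frames=[2,3] (faults so far: 5)
  step 8: ref 1 -> FAULT, evict 3, frames=[2,1] (faults so far: 6)
  step 9: ref 1 -> HIT, frames=[2,1] (faults so far: 6)
  step 10: ref 1 -> HIT, frames=[2,1] (faults so far: 6)
  step 11: ref 1 -> HIT, frames=[2,1] (faults so far: 6)
  step 12: ref 3 -> FAULT, evict 2, frames=[3,1] (faults so far: 7)
  step 13: ref 3 -> HIT, frames=[3,1] (faults so far: 7)
  step 14: ref 3 -> HIT, frames=[3,1] (faults so far: 7)
  FIFO total faults: 7
--- LRU ---
  step 0: ref 3 -> FAULT, frames=[3,-] (faults so far: 1)
  step 1: ref 3 -> HIT, frames=[3,-] (faults so far: 1)
  step 2: ref 3 -> HIT, frames=[3,-] (faults so far: 1)
  step 3: ref 2 -> FAULT, frames=[3,2] (faults so far: 2)
  step 4: ref 4 -> FAULT, evict 3, frames=[4,2] (faults so far: 3)
  step 5: ref 3 -> FAULT, evict 2, frames=[4,3] (faults so far: 4)
  step 6: ref 4 -> HIT, frames=[4,3] (faults so far: 4)
  step 7: ref 2 -> FAULT, evict 3, frames=[4,2] (faults so far: 5)
  step 8: ref 1 -> FAULT, evict 4, frames=[1,2] (faults so far: 6)
  step 9: ref 1 -> HIT, frames=[1,2] (faults so far: 6)
  step 10: ref 1 -> HIT, frames=[1,2] (faults so far: 6)
  step 11: ref 1 -> HIT, frames=[1,2] (faults so far: 6)
  step 12: ref 3 -> FAULT, evict 2, frames=[1,3] (faults so far: 7)
  step 13: ref 3 -> HIT, frames=[1,3] (faults so far: 7)
  step 14: ref 3 -> HIT, frames=[1,3] (faults so far: 7)
  LRU total faults: 7
--- Optimal ---
  step 0: ref 3 -> FAULT, frames=[3,-] (faults so far: 1)
  step 1: ref 3 -> HIT, frames=[3,-] (faults so far: 1)
  step 2: ref 3 -> HIT, frames=[3,-] (faults so far: 1)
  step 3: ref 2 -> FAULT, frames=[3,2] (faults so far: 2)
  step 4: ref 4 -> FAULT, evict 2, frames=[3,4] (faults so far: 3)
  step 5: ref 3 -> HIT, frames=[3,4] (faults so far: 3)
  step 6: ref 4 -> HIT, frames=[3,4] (faults so far: 3)
  step 7: ref 2 -> FAULT, evict 4, frames=[3,2] (faults so far: 4)
  step 8: ref 1 -> FAULT, evict 2, frames=[3,1] (faults so far: 5)
  step 9: ref 1 -> HIT, frames=[3,1] (faults so far: 5)
  step 10: ref 1 -> HIT, frames=[3,1] (faults so far: 5)
  step 11: ref 1 -> HIT, frames=[3,1] (faults so far: 5)
  step 12: ref 3 -> HIT, frames=[3,1] (faults so far: 5)
  step 13: ref 3 -> HIT, frames=[3,1] (faults so far: 5)
  step 14: ref 3 -> HIT, frames=[3,1] (faults so far: 5)
  Optimal total faults: 5

Answer: 7 7 5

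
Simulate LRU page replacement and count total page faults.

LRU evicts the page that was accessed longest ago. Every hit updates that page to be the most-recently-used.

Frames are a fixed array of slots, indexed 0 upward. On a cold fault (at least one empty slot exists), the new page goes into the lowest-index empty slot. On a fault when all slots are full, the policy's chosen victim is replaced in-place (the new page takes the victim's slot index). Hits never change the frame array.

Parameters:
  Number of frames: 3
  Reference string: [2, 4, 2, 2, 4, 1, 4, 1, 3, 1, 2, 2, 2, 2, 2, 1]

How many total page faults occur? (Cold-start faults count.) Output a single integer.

Answer: 5

Derivation:
Step 0: ref 2 → FAULT, frames=[2,-,-]
Step 1: ref 4 → FAULT, frames=[2,4,-]
Step 2: ref 2 → HIT, frames=[2,4,-]
Step 3: ref 2 → HIT, frames=[2,4,-]
Step 4: ref 4 → HIT, frames=[2,4,-]
Step 5: ref 1 → FAULT, frames=[2,4,1]
Step 6: ref 4 → HIT, frames=[2,4,1]
Step 7: ref 1 → HIT, frames=[2,4,1]
Step 8: ref 3 → FAULT (evict 2), frames=[3,4,1]
Step 9: ref 1 → HIT, frames=[3,4,1]
Step 10: ref 2 → FAULT (evict 4), frames=[3,2,1]
Step 11: ref 2 → HIT, frames=[3,2,1]
Step 12: ref 2 → HIT, frames=[3,2,1]
Step 13: ref 2 → HIT, frames=[3,2,1]
Step 14: ref 2 → HIT, frames=[3,2,1]
Step 15: ref 1 → HIT, frames=[3,2,1]
Total faults: 5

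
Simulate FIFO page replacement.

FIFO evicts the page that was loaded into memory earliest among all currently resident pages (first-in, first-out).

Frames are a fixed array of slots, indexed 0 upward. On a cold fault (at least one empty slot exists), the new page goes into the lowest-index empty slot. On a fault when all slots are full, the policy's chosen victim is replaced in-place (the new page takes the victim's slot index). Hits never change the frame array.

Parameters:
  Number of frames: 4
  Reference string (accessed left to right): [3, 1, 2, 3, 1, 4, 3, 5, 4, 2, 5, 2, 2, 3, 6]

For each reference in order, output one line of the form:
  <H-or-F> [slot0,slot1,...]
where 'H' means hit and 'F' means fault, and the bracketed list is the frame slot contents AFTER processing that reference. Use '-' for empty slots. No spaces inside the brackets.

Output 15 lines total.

F [3,-,-,-]
F [3,1,-,-]
F [3,1,2,-]
H [3,1,2,-]
H [3,1,2,-]
F [3,1,2,4]
H [3,1,2,4]
F [5,1,2,4]
H [5,1,2,4]
H [5,1,2,4]
H [5,1,2,4]
H [5,1,2,4]
H [5,1,2,4]
F [5,3,2,4]
F [5,3,6,4]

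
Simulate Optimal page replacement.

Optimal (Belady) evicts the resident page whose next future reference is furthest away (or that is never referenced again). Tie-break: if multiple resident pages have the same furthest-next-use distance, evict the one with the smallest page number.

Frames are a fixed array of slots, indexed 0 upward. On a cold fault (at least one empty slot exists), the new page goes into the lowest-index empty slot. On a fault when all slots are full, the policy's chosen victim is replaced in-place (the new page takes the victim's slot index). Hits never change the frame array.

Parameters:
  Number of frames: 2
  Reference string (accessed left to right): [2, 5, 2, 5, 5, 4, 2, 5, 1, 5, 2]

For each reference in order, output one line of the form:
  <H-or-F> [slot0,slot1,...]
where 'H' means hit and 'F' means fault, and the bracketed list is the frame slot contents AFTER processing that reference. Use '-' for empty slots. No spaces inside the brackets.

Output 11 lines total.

F [2,-]
F [2,5]
H [2,5]
H [2,5]
H [2,5]
F [2,4]
H [2,4]
F [2,5]
F [1,5]
H [1,5]
F [2,5]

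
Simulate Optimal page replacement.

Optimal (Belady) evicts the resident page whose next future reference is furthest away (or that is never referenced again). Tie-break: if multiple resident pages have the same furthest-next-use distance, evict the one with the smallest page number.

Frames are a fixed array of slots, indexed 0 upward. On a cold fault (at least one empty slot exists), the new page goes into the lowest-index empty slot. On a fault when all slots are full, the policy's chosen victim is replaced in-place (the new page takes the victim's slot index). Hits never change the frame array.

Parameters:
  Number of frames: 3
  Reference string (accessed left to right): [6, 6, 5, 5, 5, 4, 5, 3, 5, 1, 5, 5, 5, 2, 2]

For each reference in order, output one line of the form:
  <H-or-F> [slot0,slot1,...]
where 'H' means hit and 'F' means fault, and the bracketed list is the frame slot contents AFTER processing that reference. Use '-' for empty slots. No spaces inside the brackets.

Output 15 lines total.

F [6,-,-]
H [6,-,-]
F [6,5,-]
H [6,5,-]
H [6,5,-]
F [6,5,4]
H [6,5,4]
F [6,5,3]
H [6,5,3]
F [6,5,1]
H [6,5,1]
H [6,5,1]
H [6,5,1]
F [6,5,2]
H [6,5,2]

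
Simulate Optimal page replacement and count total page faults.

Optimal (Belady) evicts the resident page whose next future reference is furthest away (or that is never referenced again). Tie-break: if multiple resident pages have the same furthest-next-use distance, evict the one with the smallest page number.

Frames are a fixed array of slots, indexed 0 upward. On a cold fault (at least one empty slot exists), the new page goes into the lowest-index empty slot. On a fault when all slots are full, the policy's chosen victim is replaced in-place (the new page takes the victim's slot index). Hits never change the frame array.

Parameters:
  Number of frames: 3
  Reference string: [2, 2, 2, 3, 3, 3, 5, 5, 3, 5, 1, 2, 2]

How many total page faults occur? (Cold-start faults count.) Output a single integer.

Step 0: ref 2 → FAULT, frames=[2,-,-]
Step 1: ref 2 → HIT, frames=[2,-,-]
Step 2: ref 2 → HIT, frames=[2,-,-]
Step 3: ref 3 → FAULT, frames=[2,3,-]
Step 4: ref 3 → HIT, frames=[2,3,-]
Step 5: ref 3 → HIT, frames=[2,3,-]
Step 6: ref 5 → FAULT, frames=[2,3,5]
Step 7: ref 5 → HIT, frames=[2,3,5]
Step 8: ref 3 → HIT, frames=[2,3,5]
Step 9: ref 5 → HIT, frames=[2,3,5]
Step 10: ref 1 → FAULT (evict 3), frames=[2,1,5]
Step 11: ref 2 → HIT, frames=[2,1,5]
Step 12: ref 2 → HIT, frames=[2,1,5]
Total faults: 4

Answer: 4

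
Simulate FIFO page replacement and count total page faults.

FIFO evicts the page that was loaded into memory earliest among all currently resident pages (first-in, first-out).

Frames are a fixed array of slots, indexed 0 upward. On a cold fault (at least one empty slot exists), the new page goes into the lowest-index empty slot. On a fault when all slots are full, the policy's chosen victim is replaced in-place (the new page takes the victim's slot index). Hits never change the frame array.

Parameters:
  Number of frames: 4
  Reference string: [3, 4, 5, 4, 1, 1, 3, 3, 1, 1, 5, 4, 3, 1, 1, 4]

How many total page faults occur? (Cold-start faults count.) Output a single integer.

Step 0: ref 3 → FAULT, frames=[3,-,-,-]
Step 1: ref 4 → FAULT, frames=[3,4,-,-]
Step 2: ref 5 → FAULT, frames=[3,4,5,-]
Step 3: ref 4 → HIT, frames=[3,4,5,-]
Step 4: ref 1 → FAULT, frames=[3,4,5,1]
Step 5: ref 1 → HIT, frames=[3,4,5,1]
Step 6: ref 3 → HIT, frames=[3,4,5,1]
Step 7: ref 3 → HIT, frames=[3,4,5,1]
Step 8: ref 1 → HIT, frames=[3,4,5,1]
Step 9: ref 1 → HIT, frames=[3,4,5,1]
Step 10: ref 5 → HIT, frames=[3,4,5,1]
Step 11: ref 4 → HIT, frames=[3,4,5,1]
Step 12: ref 3 → HIT, frames=[3,4,5,1]
Step 13: ref 1 → HIT, frames=[3,4,5,1]
Step 14: ref 1 → HIT, frames=[3,4,5,1]
Step 15: ref 4 → HIT, frames=[3,4,5,1]
Total faults: 4

Answer: 4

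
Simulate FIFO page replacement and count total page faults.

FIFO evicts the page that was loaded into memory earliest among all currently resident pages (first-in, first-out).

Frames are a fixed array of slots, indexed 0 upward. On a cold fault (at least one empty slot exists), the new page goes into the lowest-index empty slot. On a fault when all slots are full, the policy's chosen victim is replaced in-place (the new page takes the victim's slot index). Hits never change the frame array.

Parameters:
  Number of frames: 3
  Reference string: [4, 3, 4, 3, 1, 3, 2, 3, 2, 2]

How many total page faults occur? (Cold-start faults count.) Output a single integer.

Answer: 4

Derivation:
Step 0: ref 4 → FAULT, frames=[4,-,-]
Step 1: ref 3 → FAULT, frames=[4,3,-]
Step 2: ref 4 → HIT, frames=[4,3,-]
Step 3: ref 3 → HIT, frames=[4,3,-]
Step 4: ref 1 → FAULT, frames=[4,3,1]
Step 5: ref 3 → HIT, frames=[4,3,1]
Step 6: ref 2 → FAULT (evict 4), frames=[2,3,1]
Step 7: ref 3 → HIT, frames=[2,3,1]
Step 8: ref 2 → HIT, frames=[2,3,1]
Step 9: ref 2 → HIT, frames=[2,3,1]
Total faults: 4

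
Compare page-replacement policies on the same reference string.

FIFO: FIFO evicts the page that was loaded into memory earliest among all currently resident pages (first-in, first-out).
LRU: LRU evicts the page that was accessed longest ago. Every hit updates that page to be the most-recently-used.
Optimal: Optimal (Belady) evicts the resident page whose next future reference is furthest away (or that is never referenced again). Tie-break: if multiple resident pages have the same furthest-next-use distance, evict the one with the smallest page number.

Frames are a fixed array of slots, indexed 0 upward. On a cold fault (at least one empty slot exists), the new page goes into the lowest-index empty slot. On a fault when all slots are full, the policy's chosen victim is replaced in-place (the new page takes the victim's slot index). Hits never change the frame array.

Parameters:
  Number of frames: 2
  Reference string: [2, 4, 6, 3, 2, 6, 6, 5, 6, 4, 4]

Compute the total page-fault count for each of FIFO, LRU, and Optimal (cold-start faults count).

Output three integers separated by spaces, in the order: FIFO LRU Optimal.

Answer: 8 8 7

Derivation:
--- FIFO ---
  step 0: ref 2 -> FAULT, frames=[2,-] (faults so far: 1)
  step 1: ref 4 -> FAULT, frames=[2,4] (faults so far: 2)
  step 2: ref 6 -> FAULT, evict 2, frames=[6,4] (faults so far: 3)
  step 3: ref 3 -> FAULT, evict 4, frames=[6,3] (faults so far: 4)
  step 4: ref 2 -> FAULT, evict 6, frames=[2,3] (faults so far: 5)
  step 5: ref 6 -> FAULT, evict 3, frames=[2,6] (faults so far: 6)
  step 6: ref 6 -> HIT, frames=[2,6] (faults so far: 6)
  step 7: ref 5 -> FAULT, evict 2, frames=[5,6] (faults so far: 7)
  step 8: ref 6 -> HIT, frames=[5,6] (faults so far: 7)
  step 9: ref 4 -> FAULT, evict 6, frames=[5,4] (faults so far: 8)
  step 10: ref 4 -> HIT, frames=[5,4] (faults so far: 8)
  FIFO total faults: 8
--- LRU ---
  step 0: ref 2 -> FAULT, frames=[2,-] (faults so far: 1)
  step 1: ref 4 -> FAULT, frames=[2,4] (faults so far: 2)
  step 2: ref 6 -> FAULT, evict 2, frames=[6,4] (faults so far: 3)
  step 3: ref 3 -> FAULT, evict 4, frames=[6,3] (faults so far: 4)
  step 4: ref 2 -> FAULT, evict 6, frames=[2,3] (faults so far: 5)
  step 5: ref 6 -> FAULT, evict 3, frames=[2,6] (faults so far: 6)
  step 6: ref 6 -> HIT, frames=[2,6] (faults so far: 6)
  step 7: ref 5 -> FAULT, evict 2, frames=[5,6] (faults so far: 7)
  step 8: ref 6 -> HIT, frames=[5,6] (faults so far: 7)
  step 9: ref 4 -> FAULT, evict 5, frames=[4,6] (faults so far: 8)
  step 10: ref 4 -> HIT, frames=[4,6] (faults so far: 8)
  LRU total faults: 8
--- Optimal ---
  step 0: ref 2 -> FAULT, frames=[2,-] (faults so far: 1)
  step 1: ref 4 -> FAULT, frames=[2,4] (faults so far: 2)
  step 2: ref 6 -> FAULT, evict 4, frames=[2,6] (faults so far: 3)
  step 3: ref 3 -> FAULT, evict 6, frames=[2,3] (faults so far: 4)
  step 4: ref 2 -> HIT, frames=[2,3] (faults so far: 4)
  step 5: ref 6 -> FAULT, evict 2, frames=[6,3] (faults so far: 5)
  step 6: ref 6 -> HIT, frames=[6,3] (faults so far: 5)
  step 7: ref 5 -> FAULT, evict 3, frames=[6,5] (faults so far: 6)
  step 8: ref 6 -> HIT, frames=[6,5] (faults so far: 6)
  step 9: ref 4 -> FAULT, evict 5, frames=[6,4] (faults so far: 7)
  step 10: ref 4 -> HIT, frames=[6,4] (faults so far: 7)
  Optimal total faults: 7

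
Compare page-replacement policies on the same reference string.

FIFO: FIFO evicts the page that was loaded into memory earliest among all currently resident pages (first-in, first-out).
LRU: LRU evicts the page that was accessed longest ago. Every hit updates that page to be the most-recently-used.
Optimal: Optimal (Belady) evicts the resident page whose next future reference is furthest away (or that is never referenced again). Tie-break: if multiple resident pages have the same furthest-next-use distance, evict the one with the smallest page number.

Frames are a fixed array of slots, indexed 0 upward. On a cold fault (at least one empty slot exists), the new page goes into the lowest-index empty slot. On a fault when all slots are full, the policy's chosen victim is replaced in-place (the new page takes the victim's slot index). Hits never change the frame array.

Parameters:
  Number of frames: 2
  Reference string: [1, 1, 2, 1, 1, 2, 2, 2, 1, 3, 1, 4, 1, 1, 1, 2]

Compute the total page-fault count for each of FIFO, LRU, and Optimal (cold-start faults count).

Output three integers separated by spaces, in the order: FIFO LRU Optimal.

--- FIFO ---
  step 0: ref 1 -> FAULT, frames=[1,-] (faults so far: 1)
  step 1: ref 1 -> HIT, frames=[1,-] (faults so far: 1)
  step 2: ref 2 -> FAULT, frames=[1,2] (faults so far: 2)
  step 3: ref 1 -> HIT, frames=[1,2] (faults so far: 2)
  step 4: ref 1 -> HIT, frames=[1,2] (faults so far: 2)
  step 5: ref 2 -> HIT, frames=[1,2] (faults so far: 2)
  step 6: ref 2 -> HIT, frames=[1,2] (faults so far: 2)
  step 7: ref 2 -> HIT, frames=[1,2] (faults so far: 2)
  step 8: ref 1 -> HIT, frames=[1,2] (faults so far: 2)
  step 9: ref 3 -> FAULT, evict 1, frames=[3,2] (faults so far: 3)
  step 10: ref 1 -> FAULT, evict 2, frames=[3,1] (faults so far: 4)
  step 11: ref 4 -> FAULT, evict 3, frames=[4,1] (faults so far: 5)
  step 12: ref 1 -> HIT, frames=[4,1] (faults so far: 5)
  step 13: ref 1 -> HIT, frames=[4,1] (faults so far: 5)
  step 14: ref 1 -> HIT, frames=[4,1] (faults so far: 5)
  step 15: ref 2 -> FAULT, evict 1, frames=[4,2] (faults so far: 6)
  FIFO total faults: 6
--- LRU ---
  step 0: ref 1 -> FAULT, frames=[1,-] (faults so far: 1)
  step 1: ref 1 -> HIT, frames=[1,-] (faults so far: 1)
  step 2: ref 2 -> FAULT, frames=[1,2] (faults so far: 2)
  step 3: ref 1 -> HIT, frames=[1,2] (faults so far: 2)
  step 4: ref 1 -> HIT, frames=[1,2] (faults so far: 2)
  step 5: ref 2 -> HIT, frames=[1,2] (faults so far: 2)
  step 6: ref 2 -> HIT, frames=[1,2] (faults so far: 2)
  step 7: ref 2 -> HIT, frames=[1,2] (faults so far: 2)
  step 8: ref 1 -> HIT, frames=[1,2] (faults so far: 2)
  step 9: ref 3 -> FAULT, evict 2, frames=[1,3] (faults so far: 3)
  step 10: ref 1 -> HIT, frames=[1,3] (faults so far: 3)
  step 11: ref 4 -> FAULT, evict 3, frames=[1,4] (faults so far: 4)
  step 12: ref 1 -> HIT, frames=[1,4] (faults so far: 4)
  step 13: ref 1 -> HIT, frames=[1,4] (faults so far: 4)
  step 14: ref 1 -> HIT, frames=[1,4] (faults so far: 4)
  step 15: ref 2 -> FAULT, evict 4, frames=[1,2] (faults so far: 5)
  LRU total faults: 5
--- Optimal ---
  step 0: ref 1 -> FAULT, frames=[1,-] (faults so far: 1)
  step 1: ref 1 -> HIT, frames=[1,-] (faults so far: 1)
  step 2: ref 2 -> FAULT, frames=[1,2] (faults so far: 2)
  step 3: ref 1 -> HIT, frames=[1,2] (faults so far: 2)
  step 4: ref 1 -> HIT, frames=[1,2] (faults so far: 2)
  step 5: ref 2 -> HIT, frames=[1,2] (faults so far: 2)
  step 6: ref 2 -> HIT, frames=[1,2] (faults so far: 2)
  step 7: ref 2 -> HIT, frames=[1,2] (faults so far: 2)
  step 8: ref 1 -> HIT, frames=[1,2] (faults so far: 2)
  step 9: ref 3 -> FAULT, evict 2, frames=[1,3] (faults so far: 3)
  step 10: ref 1 -> HIT, frames=[1,3] (faults so far: 3)
  step 11: ref 4 -> FAULT, evict 3, frames=[1,4] (faults so far: 4)
  step 12: ref 1 -> HIT, frames=[1,4] (faults so far: 4)
  step 13: ref 1 -> HIT, frames=[1,4] (faults so far: 4)
  step 14: ref 1 -> HIT, frames=[1,4] (faults so far: 4)
  step 15: ref 2 -> FAULT, evict 1, frames=[2,4] (faults so far: 5)
  Optimal total faults: 5

Answer: 6 5 5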